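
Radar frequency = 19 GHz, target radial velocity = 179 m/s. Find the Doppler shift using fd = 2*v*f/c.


fd = 2 * 179 * 19000000000.0 / 3e8 = 22673.3 Hz

22673.3 Hz


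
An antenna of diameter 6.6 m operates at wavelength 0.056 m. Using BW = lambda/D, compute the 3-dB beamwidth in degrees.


BW_rad = 0.056 / 6.6 = 0.008485
BW_deg = 0.49 degrees

0.49 degrees


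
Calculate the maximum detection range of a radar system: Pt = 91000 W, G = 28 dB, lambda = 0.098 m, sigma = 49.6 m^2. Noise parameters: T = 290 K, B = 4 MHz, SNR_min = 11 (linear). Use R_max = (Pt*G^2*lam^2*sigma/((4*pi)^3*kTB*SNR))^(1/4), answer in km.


G_lin = 10^(28/10) = 630.957344
R^4 = 91000 * 630.957344^2 * 0.098^2 * 49.6 / ((4*pi)^3 * 1.38e-23 * 290 * 4000000.0 * 11)
R^4 = 4.93874e19 m^4
R_max = (4.93874e19)^(1/4) = 83830.9 m = 83.8 km

83.8 km


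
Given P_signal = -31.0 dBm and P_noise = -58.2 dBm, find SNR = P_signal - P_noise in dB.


SNR = -31.0 - (-58.2) = 27.2 dB

27.2 dB


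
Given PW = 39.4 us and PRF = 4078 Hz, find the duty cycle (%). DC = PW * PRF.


DC = 39.4e-6 * 4078 * 100 = 16.07%

16.07%


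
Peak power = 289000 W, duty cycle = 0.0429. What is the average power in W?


P_avg = 289000 * 0.0429 = 12398.1 W

12398.1 W


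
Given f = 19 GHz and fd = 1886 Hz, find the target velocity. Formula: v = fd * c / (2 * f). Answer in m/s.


v = 1886 * 3e8 / (2 * 19000000000.0) = 14.9 m/s

14.9 m/s


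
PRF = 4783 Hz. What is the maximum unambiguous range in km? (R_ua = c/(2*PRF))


R_ua = 3e8 / (2 * 4783) = 31361.1 m = 31.4 km

31.4 km


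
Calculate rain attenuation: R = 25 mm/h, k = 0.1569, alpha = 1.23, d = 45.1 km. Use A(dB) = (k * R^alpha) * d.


gamma = 0.1569 * 25^1.23 = 8.224115 dB/km
A = 8.224115 * 45.1 = 370.91 dB

370.91 dB


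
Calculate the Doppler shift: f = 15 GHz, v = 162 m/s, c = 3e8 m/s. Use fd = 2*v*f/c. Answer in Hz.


fd = 2 * 162 * 15000000000.0 / 3e8 = 16200.0 Hz

16200.0 Hz


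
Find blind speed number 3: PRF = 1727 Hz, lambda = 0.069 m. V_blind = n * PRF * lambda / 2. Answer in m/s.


V_blind = 3 * 1727 * 0.069 / 2 = 178.7 m/s

178.7 m/s


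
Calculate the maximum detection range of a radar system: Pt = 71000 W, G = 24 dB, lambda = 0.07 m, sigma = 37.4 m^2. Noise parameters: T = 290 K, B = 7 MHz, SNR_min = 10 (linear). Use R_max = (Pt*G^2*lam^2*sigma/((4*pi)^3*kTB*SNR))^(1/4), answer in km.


G_lin = 10^(24/10) = 251.188643
R^4 = 71000 * 251.188643^2 * 0.07^2 * 37.4 / ((4*pi)^3 * 1.38e-23 * 290 * 7000000.0 * 10)
R^4 = 1.4768e18 m^4
R_max = (1.4768e18)^(1/4) = 34860.2 m = 34.9 km

34.9 km


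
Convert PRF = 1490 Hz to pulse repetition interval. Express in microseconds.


PRI = 1/1490 = 0.0006711409 s = 671.1 us

671.1 us


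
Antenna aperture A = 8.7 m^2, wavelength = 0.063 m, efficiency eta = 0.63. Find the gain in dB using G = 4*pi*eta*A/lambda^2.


G_linear = 4*pi*0.63*8.7/0.063^2 = 17353.56
G_dB = 10*log10(17353.56) = 42.4 dB

42.4 dB


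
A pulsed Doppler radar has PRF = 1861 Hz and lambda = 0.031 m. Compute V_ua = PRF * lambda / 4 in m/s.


V_ua = 1861 * 0.031 / 4 = 14.4 m/s

14.4 m/s


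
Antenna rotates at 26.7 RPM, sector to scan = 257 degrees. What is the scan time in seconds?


t = 257 / (26.7 * 360) * 60 = 1.6 s

1.6 s


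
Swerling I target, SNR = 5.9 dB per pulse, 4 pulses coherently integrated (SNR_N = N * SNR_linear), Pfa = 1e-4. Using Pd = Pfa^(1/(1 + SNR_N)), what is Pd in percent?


SNR_lin = 10^(5.9/10) = 3.89045
SNR_N = 4 * 3.89045 = 15.5618
1/(1 + SNR_N) = 1/16.5618 = 0.0603799
Pd = (1e-4)^0.0603799 = 0.57343
Pd = 57.3%

57.3%


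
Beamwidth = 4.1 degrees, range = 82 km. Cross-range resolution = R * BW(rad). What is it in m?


BW_rad = 0.071558499
CR = 82000 * 0.071558499 = 5867.8 m

5867.8 m


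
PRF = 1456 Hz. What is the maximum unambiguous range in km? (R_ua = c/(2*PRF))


R_ua = 3e8 / (2 * 1456) = 103022.0 m = 103.0 km

103.0 km


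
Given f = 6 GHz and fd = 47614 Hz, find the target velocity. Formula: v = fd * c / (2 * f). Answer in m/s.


v = 47614 * 3e8 / (2 * 6000000000.0) = 1190.4 m/s

1190.4 m/s


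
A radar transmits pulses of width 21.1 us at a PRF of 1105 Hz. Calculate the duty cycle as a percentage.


DC = 21.1e-6 * 1105 * 100 = 2.33%

2.33%


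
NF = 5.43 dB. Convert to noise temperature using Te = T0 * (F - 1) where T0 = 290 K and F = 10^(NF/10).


NF_lin = 10^(5.43/10) = 3.491403
Te = 290 * (3.491403 - 1) = 722.5 K

722.5 K


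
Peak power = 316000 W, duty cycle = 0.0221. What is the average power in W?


P_avg = 316000 * 0.0221 = 6983.6 W

6983.6 W


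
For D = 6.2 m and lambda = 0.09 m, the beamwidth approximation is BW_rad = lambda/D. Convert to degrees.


BW_rad = 0.09 / 6.2 = 0.014516
BW_deg = 0.83 degrees

0.83 degrees


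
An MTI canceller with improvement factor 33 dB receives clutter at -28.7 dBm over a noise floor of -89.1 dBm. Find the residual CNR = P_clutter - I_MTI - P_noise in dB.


CNR = -28.7 - 33 - (-89.1) = 27.4 dB

27.4 dB


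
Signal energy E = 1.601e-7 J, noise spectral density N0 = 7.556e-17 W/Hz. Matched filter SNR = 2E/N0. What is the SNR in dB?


SNR_lin = 2 * 1.601e-7 / 7.556e-17 = 4.238e9
SNR_dB = 10*log10(4.238e9) = 96.3 dB

96.3 dB


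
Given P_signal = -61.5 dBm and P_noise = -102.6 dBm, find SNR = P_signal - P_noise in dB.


SNR = -61.5 - (-102.6) = 41.1 dB

41.1 dB


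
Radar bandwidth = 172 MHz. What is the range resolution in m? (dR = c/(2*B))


dR = 3e8 / (2 * 172000000.0) = 0.87 m

0.87 m


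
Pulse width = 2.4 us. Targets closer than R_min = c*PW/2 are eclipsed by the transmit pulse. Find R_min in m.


R_min = 3e8 * 2.4e-6 / 2 = 360.0 m

360.0 m


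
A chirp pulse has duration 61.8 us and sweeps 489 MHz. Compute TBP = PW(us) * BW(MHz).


TBP = 61.8 * 489 = 30220.2

30220.2


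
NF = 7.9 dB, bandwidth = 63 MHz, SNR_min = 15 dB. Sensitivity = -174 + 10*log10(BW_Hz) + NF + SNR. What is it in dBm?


10*log10(63000000.0) = 77.99
S = -174 + 77.99 + 7.9 + 15 = -73.1 dBm

-73.1 dBm


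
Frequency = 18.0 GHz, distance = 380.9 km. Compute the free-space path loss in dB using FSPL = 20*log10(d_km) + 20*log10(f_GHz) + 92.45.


20*log10(380.9) = 51.62
20*log10(18.0) = 25.11
FSPL = 169.2 dB

169.2 dB


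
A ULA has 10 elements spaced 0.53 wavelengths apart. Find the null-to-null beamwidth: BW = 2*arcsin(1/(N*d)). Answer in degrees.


1/(N*d) = 1/(10*0.53) = 0.188679
BW = 2*arcsin(0.188679) = 21.8 degrees

21.8 degrees


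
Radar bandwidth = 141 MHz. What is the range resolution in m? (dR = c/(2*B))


dR = 3e8 / (2 * 141000000.0) = 1.06 m

1.06 m


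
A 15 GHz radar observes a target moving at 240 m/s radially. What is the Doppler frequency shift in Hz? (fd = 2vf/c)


fd = 2 * 240 * 15000000000.0 / 3e8 = 24000.0 Hz

24000.0 Hz


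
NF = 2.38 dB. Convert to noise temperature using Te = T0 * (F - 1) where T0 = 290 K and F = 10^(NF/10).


NF_lin = 10^(2.38/10) = 1.729816
Te = 290 * (1.729816 - 1) = 211.6 K

211.6 K


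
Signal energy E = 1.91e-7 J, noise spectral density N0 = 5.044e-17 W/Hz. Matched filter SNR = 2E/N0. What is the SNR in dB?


SNR_lin = 2 * 1.91e-7 / 5.044e-17 = 7.573e9
SNR_dB = 10*log10(7.573e9) = 98.8 dB

98.8 dB


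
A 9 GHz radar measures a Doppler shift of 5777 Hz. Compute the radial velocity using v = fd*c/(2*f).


v = 5777 * 3e8 / (2 * 9000000000.0) = 96.3 m/s

96.3 m/s


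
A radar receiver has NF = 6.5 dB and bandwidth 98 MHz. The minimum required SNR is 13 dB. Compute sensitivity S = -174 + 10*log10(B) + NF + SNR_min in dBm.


10*log10(98000000.0) = 79.91
S = -174 + 79.91 + 6.5 + 13 = -74.6 dBm

-74.6 dBm


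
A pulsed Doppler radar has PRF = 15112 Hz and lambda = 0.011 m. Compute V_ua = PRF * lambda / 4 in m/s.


V_ua = 15112 * 0.011 / 4 = 41.6 m/s

41.6 m/s


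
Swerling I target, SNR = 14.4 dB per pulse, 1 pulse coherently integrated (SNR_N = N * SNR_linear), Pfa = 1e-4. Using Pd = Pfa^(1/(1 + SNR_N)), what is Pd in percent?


SNR_lin = 10^(14.4/10) = 27.54229
SNR_N = 1 * 27.54229 = 27.54229
1/(1 + SNR_N) = 1/28.54229 = 0.0350357
Pd = (1e-4)^0.0350357 = 0.7242
Pd = 72.4%

72.4%


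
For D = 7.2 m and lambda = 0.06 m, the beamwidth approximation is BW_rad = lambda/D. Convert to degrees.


BW_rad = 0.06 / 7.2 = 0.008333
BW_deg = 0.48 degrees

0.48 degrees


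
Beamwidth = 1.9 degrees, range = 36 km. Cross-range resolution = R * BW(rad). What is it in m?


BW_rad = 0.033161256
CR = 36000 * 0.033161256 = 1193.8 m

1193.8 m


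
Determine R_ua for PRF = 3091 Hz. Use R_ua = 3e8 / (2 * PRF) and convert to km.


R_ua = 3e8 / (2 * 3091) = 48528.0 m = 48.5 km

48.5 km


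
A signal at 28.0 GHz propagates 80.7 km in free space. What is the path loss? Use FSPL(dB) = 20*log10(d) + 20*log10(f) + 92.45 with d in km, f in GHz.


20*log10(80.7) = 38.14
20*log10(28.0) = 28.94
FSPL = 159.5 dB

159.5 dB


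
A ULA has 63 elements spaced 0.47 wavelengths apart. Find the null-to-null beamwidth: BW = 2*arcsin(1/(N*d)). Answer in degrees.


1/(N*d) = 1/(63*0.47) = 0.033772
BW = 2*arcsin(0.033772) = 3.9 degrees

3.9 degrees


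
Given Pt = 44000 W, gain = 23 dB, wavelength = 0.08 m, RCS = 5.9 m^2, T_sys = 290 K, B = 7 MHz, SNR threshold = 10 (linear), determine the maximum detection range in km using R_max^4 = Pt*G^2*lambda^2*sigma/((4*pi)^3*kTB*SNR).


G_lin = 10^(23/10) = 199.526231
R^4 = 44000 * 199.526231^2 * 0.08^2 * 5.9 / ((4*pi)^3 * 1.38e-23 * 290 * 7000000.0 * 10)
R^4 = 1.18982e17 m^4
R_max = (1.18982e17)^(1/4) = 18572.5 m = 18.6 km

18.6 km


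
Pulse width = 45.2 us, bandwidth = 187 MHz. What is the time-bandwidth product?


TBP = 45.2 * 187 = 8452.4

8452.4


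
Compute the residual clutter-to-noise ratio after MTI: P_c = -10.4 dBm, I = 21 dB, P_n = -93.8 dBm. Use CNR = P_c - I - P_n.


CNR = -10.4 - 21 - (-93.8) = 62.4 dB

62.4 dB


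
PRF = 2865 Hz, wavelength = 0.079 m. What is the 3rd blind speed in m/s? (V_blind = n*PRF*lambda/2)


V_blind = 3 * 2865 * 0.079 / 2 = 339.5 m/s

339.5 m/s


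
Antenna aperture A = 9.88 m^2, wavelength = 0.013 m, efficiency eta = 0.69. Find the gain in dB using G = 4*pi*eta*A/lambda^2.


G_linear = 4*pi*0.69*9.88/0.013^2 = 506908.06
G_dB = 10*log10(506908.06) = 57.0 dB

57.0 dB


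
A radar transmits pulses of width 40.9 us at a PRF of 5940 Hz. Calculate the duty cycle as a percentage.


DC = 40.9e-6 * 5940 * 100 = 24.29%

24.29%


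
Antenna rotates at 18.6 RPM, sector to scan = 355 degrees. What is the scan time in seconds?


t = 355 / (18.6 * 360) * 60 = 3.18 s

3.18 s


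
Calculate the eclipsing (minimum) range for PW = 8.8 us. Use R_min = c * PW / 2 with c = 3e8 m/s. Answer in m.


R_min = 3e8 * 8.8e-6 / 2 = 1320.0 m

1320.0 m


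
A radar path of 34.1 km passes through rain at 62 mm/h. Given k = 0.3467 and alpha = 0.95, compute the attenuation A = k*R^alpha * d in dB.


gamma = 0.3467 * 62^0.95 = 17.487428 dB/km
A = 17.487428 * 34.1 = 596.32 dB

596.32 dB


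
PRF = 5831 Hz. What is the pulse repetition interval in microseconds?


PRI = 1/5831 = 0.0001714972 s = 171.5 us

171.5 us


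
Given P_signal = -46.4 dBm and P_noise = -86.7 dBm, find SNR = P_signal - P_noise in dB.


SNR = -46.4 - (-86.7) = 40.3 dB

40.3 dB


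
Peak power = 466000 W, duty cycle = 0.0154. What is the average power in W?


P_avg = 466000 * 0.0154 = 7176.4 W

7176.4 W


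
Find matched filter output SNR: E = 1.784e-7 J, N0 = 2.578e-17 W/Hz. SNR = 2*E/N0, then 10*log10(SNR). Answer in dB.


SNR_lin = 2 * 1.784e-7 / 2.578e-17 = 1.384e10
SNR_dB = 10*log10(1.384e10) = 101.4 dB

101.4 dB


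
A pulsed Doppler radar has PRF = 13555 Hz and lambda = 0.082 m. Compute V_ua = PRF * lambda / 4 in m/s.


V_ua = 13555 * 0.082 / 4 = 277.9 m/s

277.9 m/s


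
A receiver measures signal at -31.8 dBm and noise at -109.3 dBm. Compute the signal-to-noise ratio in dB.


SNR = -31.8 - (-109.3) = 77.5 dB

77.5 dB


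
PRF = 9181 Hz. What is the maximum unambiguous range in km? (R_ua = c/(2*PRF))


R_ua = 3e8 / (2 * 9181) = 16338.1 m = 16.3 km

16.3 km


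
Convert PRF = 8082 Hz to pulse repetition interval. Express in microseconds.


PRI = 1/8082 = 0.0001237317 s = 123.7 us

123.7 us


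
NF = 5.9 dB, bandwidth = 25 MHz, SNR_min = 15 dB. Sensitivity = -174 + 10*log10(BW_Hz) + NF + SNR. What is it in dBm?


10*log10(25000000.0) = 73.98
S = -174 + 73.98 + 5.9 + 15 = -79.1 dBm

-79.1 dBm


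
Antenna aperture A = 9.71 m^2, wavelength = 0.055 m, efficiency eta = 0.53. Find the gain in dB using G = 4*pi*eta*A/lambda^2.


G_linear = 4*pi*0.53*9.71/0.055^2 = 21378.62
G_dB = 10*log10(21378.62) = 43.3 dB

43.3 dB


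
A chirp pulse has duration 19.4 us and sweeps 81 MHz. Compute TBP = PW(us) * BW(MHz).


TBP = 19.4 * 81 = 1571.4

1571.4


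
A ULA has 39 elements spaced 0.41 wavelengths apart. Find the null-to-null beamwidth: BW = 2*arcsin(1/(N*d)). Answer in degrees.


1/(N*d) = 1/(39*0.41) = 0.062539
BW = 2*arcsin(0.062539) = 7.2 degrees

7.2 degrees


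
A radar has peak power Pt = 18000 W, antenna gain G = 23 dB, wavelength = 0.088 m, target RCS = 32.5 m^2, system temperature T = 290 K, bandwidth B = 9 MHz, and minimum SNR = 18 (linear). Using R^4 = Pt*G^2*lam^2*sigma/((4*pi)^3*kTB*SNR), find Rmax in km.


G_lin = 10^(23/10) = 199.526231
R^4 = 18000 * 199.526231^2 * 0.088^2 * 32.5 / ((4*pi)^3 * 1.38e-23 * 290 * 9000000.0 * 18)
R^4 = 1.40184e17 m^4
R_max = (1.40184e17)^(1/4) = 19349.7 m = 19.3 km

19.3 km


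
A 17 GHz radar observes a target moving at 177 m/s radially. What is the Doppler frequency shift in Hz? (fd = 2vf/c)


fd = 2 * 177 * 17000000000.0 / 3e8 = 20060.0 Hz

20060.0 Hz


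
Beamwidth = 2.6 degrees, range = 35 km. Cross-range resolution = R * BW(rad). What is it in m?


BW_rad = 0.045378561
CR = 35000 * 0.045378561 = 1588.2 m

1588.2 m


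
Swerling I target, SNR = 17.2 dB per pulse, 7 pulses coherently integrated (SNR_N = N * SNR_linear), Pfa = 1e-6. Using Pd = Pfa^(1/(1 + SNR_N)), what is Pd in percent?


SNR_lin = 10^(17.2/10) = 52.48075
SNR_N = 7 * 52.48075 = 367.36525
1/(1 + SNR_N) = 1/368.36525 = 0.0027147
Pd = (1e-6)^0.0027147 = 0.96319
Pd = 96.3%

96.3%


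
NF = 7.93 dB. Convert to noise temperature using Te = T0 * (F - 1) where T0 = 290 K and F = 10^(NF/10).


NF_lin = 10^(7.93/10) = 6.20869
Te = 290 * (6.20869 - 1) = 1510.5 K

1510.5 K


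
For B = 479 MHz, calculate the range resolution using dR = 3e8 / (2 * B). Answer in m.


dR = 3e8 / (2 * 479000000.0) = 0.31 m

0.31 m


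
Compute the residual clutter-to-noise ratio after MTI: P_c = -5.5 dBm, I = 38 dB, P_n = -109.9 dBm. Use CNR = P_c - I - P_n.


CNR = -5.5 - 38 - (-109.9) = 66.4 dB

66.4 dB


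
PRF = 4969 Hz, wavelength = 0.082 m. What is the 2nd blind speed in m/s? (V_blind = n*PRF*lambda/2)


V_blind = 2 * 4969 * 0.082 / 2 = 407.5 m/s

407.5 m/s


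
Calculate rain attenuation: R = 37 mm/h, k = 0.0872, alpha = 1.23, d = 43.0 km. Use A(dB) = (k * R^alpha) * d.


gamma = 0.0872 * 37^1.23 = 7.402946 dB/km
A = 7.402946 * 43.0 = 318.33 dB

318.33 dB


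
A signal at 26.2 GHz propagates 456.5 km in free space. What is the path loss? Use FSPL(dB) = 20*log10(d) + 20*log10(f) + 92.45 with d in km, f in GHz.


20*log10(456.5) = 53.19
20*log10(26.2) = 28.37
FSPL = 174.0 dB

174.0 dB


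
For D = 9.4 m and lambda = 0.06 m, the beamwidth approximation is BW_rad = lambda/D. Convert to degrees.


BW_rad = 0.06 / 9.4 = 0.006383
BW_deg = 0.37 degrees

0.37 degrees


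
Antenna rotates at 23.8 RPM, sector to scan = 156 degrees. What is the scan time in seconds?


t = 156 / (23.8 * 360) * 60 = 1.09 s

1.09 s


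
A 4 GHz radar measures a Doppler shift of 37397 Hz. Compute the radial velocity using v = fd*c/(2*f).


v = 37397 * 3e8 / (2 * 4000000000.0) = 1402.4 m/s

1402.4 m/s


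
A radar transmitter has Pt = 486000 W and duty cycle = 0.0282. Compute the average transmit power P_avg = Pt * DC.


P_avg = 486000 * 0.0282 = 13705.2 W

13705.2 W


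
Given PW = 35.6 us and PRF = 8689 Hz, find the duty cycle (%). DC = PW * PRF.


DC = 35.6e-6 * 8689 * 100 = 30.93%

30.93%


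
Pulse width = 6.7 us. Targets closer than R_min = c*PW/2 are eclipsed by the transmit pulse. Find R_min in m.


R_min = 3e8 * 6.7e-6 / 2 = 1005.0 m

1005.0 m


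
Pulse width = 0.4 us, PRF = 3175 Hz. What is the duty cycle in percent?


DC = 0.4e-6 * 3175 * 100 = 0.13%

0.13%


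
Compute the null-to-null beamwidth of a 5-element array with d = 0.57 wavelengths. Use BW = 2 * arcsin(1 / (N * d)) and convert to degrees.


1/(N*d) = 1/(5*0.57) = 0.350877
BW = 2*arcsin(0.350877) = 41.1 degrees

41.1 degrees


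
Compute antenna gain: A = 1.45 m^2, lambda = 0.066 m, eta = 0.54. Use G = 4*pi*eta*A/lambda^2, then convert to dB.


G_linear = 4*pi*0.54*1.45/0.066^2 = 2258.83
G_dB = 10*log10(2258.83) = 33.5 dB

33.5 dB


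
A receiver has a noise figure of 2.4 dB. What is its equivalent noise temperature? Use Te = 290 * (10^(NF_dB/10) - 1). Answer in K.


NF_lin = 10^(2.4/10) = 1.737801
Te = 290 * (1.737801 - 1) = 214.0 K

214.0 K


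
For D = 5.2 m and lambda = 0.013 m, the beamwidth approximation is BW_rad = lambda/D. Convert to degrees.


BW_rad = 0.013 / 5.2 = 0.0025
BW_deg = 0.14 degrees

0.14 degrees


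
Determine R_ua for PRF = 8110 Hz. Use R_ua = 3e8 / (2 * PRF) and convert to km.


R_ua = 3e8 / (2 * 8110) = 18495.7 m = 18.5 km

18.5 km


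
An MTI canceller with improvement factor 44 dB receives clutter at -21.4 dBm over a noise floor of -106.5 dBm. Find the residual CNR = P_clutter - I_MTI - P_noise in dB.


CNR = -21.4 - 44 - (-106.5) = 41.1 dB

41.1 dB


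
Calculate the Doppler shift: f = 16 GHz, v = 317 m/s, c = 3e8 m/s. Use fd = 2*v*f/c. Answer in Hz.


fd = 2 * 317 * 16000000000.0 / 3e8 = 33813.3 Hz

33813.3 Hz


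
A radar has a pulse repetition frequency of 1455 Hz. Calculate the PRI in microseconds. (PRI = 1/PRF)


PRI = 1/1455 = 0.0006872852 s = 687.3 us

687.3 us


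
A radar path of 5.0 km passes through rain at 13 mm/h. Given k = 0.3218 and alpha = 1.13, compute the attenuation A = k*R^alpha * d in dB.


gamma = 0.3218 * 13^1.13 = 5.839048 dB/km
A = 5.839048 * 5.0 = 29.2 dB

29.2 dB


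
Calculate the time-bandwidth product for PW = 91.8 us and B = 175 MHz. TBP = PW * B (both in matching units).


TBP = 91.8 * 175 = 16065.0

16065.0


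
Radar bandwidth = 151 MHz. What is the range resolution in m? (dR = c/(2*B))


dR = 3e8 / (2 * 151000000.0) = 0.99 m

0.99 m


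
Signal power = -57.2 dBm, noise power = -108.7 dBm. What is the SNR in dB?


SNR = -57.2 - (-108.7) = 51.5 dB

51.5 dB


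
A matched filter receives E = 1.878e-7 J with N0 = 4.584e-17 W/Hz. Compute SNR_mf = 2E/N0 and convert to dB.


SNR_lin = 2 * 1.878e-7 / 4.584e-17 = 8.194e9
SNR_dB = 10*log10(8.194e9) = 99.1 dB

99.1 dB


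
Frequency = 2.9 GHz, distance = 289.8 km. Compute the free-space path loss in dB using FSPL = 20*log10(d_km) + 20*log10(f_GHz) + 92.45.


20*log10(289.8) = 49.24
20*log10(2.9) = 9.25
FSPL = 150.9 dB

150.9 dB


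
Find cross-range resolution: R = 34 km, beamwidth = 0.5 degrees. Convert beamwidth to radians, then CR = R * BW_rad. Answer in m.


BW_rad = 0.008726646
CR = 34000 * 0.008726646 = 296.7 m

296.7 m


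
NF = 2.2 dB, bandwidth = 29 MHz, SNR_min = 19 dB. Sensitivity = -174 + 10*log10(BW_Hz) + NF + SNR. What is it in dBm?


10*log10(29000000.0) = 74.62
S = -174 + 74.62 + 2.2 + 19 = -78.2 dBm

-78.2 dBm


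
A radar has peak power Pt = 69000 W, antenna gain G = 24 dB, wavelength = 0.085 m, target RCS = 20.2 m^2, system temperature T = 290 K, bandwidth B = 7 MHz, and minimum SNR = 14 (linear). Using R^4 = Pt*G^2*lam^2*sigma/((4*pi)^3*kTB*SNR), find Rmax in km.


G_lin = 10^(24/10) = 251.188643
R^4 = 69000 * 251.188643^2 * 0.085^2 * 20.2 / ((4*pi)^3 * 1.38e-23 * 290 * 7000000.0 * 14)
R^4 = 8.16405e17 m^4
R_max = (8.16405e17)^(1/4) = 30059.1 m = 30.1 km

30.1 km


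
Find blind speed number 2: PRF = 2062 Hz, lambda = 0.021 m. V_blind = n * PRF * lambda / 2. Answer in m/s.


V_blind = 2 * 2062 * 0.021 / 2 = 43.3 m/s

43.3 m/s


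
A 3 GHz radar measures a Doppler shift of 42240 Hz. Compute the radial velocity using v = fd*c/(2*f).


v = 42240 * 3e8 / (2 * 3000000000.0) = 2112.0 m/s

2112.0 m/s


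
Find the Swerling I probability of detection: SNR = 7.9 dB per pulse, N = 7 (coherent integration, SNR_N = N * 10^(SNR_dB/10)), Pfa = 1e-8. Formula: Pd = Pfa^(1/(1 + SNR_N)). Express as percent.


SNR_lin = 10^(7.9/10) = 6.16595
SNR_N = 7 * 6.16595 = 43.16165
1/(1 + SNR_N) = 1/44.16165 = 0.0226441
Pd = (1e-8)^0.0226441 = 0.65894
Pd = 65.9%

65.9%


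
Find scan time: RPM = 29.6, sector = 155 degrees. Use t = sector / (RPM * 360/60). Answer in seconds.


t = 155 / (29.6 * 360) * 60 = 0.87 s

0.87 s


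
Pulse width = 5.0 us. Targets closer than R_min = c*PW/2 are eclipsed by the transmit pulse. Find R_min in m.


R_min = 3e8 * 5.0e-6 / 2 = 750.0 m

750.0 m


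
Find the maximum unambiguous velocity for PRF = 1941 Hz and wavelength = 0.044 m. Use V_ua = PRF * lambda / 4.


V_ua = 1941 * 0.044 / 4 = 21.4 m/s

21.4 m/s


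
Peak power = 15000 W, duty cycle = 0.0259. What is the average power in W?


P_avg = 15000 * 0.0259 = 388.5 W

388.5 W


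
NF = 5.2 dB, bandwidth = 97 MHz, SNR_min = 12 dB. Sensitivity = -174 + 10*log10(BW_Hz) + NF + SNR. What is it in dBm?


10*log10(97000000.0) = 79.87
S = -174 + 79.87 + 5.2 + 12 = -76.9 dBm

-76.9 dBm


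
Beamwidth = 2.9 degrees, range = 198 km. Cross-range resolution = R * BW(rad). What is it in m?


BW_rad = 0.050614548
CR = 198000 * 0.050614548 = 10021.7 m

10021.7 m


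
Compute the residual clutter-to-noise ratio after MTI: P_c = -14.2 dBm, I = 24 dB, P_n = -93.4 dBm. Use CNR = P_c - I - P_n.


CNR = -14.2 - 24 - (-93.4) = 55.2 dB

55.2 dB


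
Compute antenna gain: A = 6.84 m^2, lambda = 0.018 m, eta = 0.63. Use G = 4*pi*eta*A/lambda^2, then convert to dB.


G_linear = 4*pi*0.63*6.84/0.018^2 = 167132.73
G_dB = 10*log10(167132.73) = 52.2 dB

52.2 dB


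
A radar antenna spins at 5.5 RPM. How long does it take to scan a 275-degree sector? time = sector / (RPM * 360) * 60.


t = 275 / (5.5 * 360) * 60 = 8.33 s

8.33 s


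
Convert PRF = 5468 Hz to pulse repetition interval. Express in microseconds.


PRI = 1/5468 = 0.0001828822 s = 182.9 us

182.9 us


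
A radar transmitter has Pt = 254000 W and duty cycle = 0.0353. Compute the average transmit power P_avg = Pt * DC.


P_avg = 254000 * 0.0353 = 8966.2 W

8966.2 W


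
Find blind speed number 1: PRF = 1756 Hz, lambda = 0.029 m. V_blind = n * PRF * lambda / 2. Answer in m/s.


V_blind = 1 * 1756 * 0.029 / 2 = 25.5 m/s

25.5 m/s


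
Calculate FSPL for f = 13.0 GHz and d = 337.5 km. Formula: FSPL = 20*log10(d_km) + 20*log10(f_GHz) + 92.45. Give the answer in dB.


20*log10(337.5) = 50.57
20*log10(13.0) = 22.28
FSPL = 165.3 dB

165.3 dB


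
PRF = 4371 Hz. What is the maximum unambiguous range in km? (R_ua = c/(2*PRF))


R_ua = 3e8 / (2 * 4371) = 34317.1 m = 34.3 km

34.3 km


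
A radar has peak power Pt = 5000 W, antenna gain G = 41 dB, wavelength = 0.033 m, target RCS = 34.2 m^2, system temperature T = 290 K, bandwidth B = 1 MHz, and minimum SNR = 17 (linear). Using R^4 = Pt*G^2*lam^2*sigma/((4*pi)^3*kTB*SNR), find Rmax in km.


G_lin = 10^(41/10) = 12589.254118
R^4 = 5000 * 12589.254118^2 * 0.033^2 * 34.2 / ((4*pi)^3 * 1.38e-23 * 290 * 1000000.0 * 17)
R^4 = 2.18609e20 m^4
R_max = (2.18609e20)^(1/4) = 121595.4 m = 121.6 km

121.6 km


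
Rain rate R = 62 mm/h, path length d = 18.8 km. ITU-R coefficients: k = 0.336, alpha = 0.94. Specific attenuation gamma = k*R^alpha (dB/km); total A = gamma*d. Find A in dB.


gamma = 0.336 * 62^0.94 = 16.262506 dB/km
A = 16.262506 * 18.8 = 305.74 dB

305.74 dB


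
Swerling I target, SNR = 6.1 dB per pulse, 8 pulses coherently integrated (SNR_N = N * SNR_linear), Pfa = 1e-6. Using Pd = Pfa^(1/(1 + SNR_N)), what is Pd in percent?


SNR_lin = 10^(6.1/10) = 4.0738
SNR_N = 8 * 4.0738 = 32.5904
1/(1 + SNR_N) = 1/33.5904 = 0.0297704
Pd = (1e-6)^0.0297704 = 0.66279
Pd = 66.3%

66.3%


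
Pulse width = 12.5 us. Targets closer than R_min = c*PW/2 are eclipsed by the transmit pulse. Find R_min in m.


R_min = 3e8 * 12.5e-6 / 2 = 1875.0 m

1875.0 m


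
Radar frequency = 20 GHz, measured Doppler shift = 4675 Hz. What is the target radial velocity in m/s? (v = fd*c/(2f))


v = 4675 * 3e8 / (2 * 20000000000.0) = 35.1 m/s

35.1 m/s


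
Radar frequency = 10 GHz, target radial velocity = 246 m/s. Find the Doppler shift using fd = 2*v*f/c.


fd = 2 * 246 * 10000000000.0 / 3e8 = 16400.0 Hz

16400.0 Hz


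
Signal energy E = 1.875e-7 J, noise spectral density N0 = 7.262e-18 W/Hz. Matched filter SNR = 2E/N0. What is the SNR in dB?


SNR_lin = 2 * 1.875e-7 / 7.262e-18 = 5.164e10
SNR_dB = 10*log10(5.164e10) = 107.1 dB

107.1 dB


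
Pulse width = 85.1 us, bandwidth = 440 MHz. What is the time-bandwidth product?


TBP = 85.1 * 440 = 37444.0

37444.0


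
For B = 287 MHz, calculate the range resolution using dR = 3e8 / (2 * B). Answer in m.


dR = 3e8 / (2 * 287000000.0) = 0.52 m

0.52 m


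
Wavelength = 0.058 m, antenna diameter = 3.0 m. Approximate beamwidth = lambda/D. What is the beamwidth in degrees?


BW_rad = 0.058 / 3.0 = 0.019333
BW_deg = 1.11 degrees

1.11 degrees


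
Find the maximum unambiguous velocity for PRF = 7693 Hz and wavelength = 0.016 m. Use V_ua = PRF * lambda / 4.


V_ua = 7693 * 0.016 / 4 = 30.8 m/s

30.8 m/s


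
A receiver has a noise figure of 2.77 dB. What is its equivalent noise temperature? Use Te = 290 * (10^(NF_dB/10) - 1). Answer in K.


NF_lin = 10^(2.77/10) = 1.892344
Te = 290 * (1.892344 - 1) = 258.8 K

258.8 K


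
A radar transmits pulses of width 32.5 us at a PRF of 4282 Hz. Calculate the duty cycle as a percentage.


DC = 32.5e-6 * 4282 * 100 = 13.92%

13.92%


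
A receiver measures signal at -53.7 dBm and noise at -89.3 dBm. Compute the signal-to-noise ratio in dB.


SNR = -53.7 - (-89.3) = 35.6 dB

35.6 dB


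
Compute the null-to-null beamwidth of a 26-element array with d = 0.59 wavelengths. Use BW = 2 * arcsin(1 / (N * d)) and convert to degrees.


1/(N*d) = 1/(26*0.59) = 0.065189
BW = 2*arcsin(0.065189) = 7.5 degrees

7.5 degrees


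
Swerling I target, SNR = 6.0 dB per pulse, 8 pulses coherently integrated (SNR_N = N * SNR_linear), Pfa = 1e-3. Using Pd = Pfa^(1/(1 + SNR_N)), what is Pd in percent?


SNR_lin = 10^(6.0/10) = 3.98107
SNR_N = 8 * 3.98107 = 31.84856
1/(1 + SNR_N) = 1/32.84856 = 0.0304427
Pd = (1e-3)^0.0304427 = 0.81035
Pd = 81.0%

81.0%


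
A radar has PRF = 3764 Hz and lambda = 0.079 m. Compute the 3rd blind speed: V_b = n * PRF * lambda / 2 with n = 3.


V_blind = 3 * 3764 * 0.079 / 2 = 446.0 m/s

446.0 m/s


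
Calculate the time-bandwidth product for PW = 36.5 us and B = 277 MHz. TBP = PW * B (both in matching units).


TBP = 36.5 * 277 = 10110.5

10110.5


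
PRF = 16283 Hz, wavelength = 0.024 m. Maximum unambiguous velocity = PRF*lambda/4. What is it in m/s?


V_ua = 16283 * 0.024 / 4 = 97.7 m/s

97.7 m/s


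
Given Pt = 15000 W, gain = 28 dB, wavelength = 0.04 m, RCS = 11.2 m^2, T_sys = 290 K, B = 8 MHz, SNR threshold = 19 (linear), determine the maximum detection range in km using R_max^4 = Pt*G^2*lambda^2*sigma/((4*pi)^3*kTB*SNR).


G_lin = 10^(28/10) = 630.957344
R^4 = 15000 * 630.957344^2 * 0.04^2 * 11.2 / ((4*pi)^3 * 1.38e-23 * 290 * 8000000.0 * 19)
R^4 = 8.86501e16 m^4
R_max = (8.86501e16)^(1/4) = 17255.2 m = 17.3 km

17.3 km


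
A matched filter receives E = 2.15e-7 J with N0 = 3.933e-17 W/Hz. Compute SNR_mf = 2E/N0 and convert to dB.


SNR_lin = 2 * 2.15e-7 / 3.933e-17 = 1.093e10
SNR_dB = 10*log10(1.093e10) = 100.4 dB

100.4 dB


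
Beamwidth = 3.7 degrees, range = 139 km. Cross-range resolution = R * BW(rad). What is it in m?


BW_rad = 0.064577182
CR = 139000 * 0.064577182 = 8976.2 m

8976.2 m


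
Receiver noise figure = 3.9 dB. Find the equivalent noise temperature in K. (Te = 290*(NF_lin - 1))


NF_lin = 10^(3.9/10) = 2.454709
Te = 290 * (2.454709 - 1) = 421.9 K

421.9 K


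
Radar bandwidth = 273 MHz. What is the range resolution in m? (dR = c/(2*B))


dR = 3e8 / (2 * 273000000.0) = 0.55 m

0.55 m


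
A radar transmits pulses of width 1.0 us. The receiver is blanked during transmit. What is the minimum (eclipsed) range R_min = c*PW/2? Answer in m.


R_min = 3e8 * 1.0e-6 / 2 = 150.0 m

150.0 m


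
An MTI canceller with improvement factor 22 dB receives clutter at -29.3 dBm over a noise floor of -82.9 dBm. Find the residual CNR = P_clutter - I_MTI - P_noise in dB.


CNR = -29.3 - 22 - (-82.9) = 31.6 dB

31.6 dB


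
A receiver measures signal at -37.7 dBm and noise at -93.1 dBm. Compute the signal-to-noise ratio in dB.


SNR = -37.7 - (-93.1) = 55.4 dB

55.4 dB


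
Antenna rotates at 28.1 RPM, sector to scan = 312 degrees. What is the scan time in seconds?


t = 312 / (28.1 * 360) * 60 = 1.85 s

1.85 s


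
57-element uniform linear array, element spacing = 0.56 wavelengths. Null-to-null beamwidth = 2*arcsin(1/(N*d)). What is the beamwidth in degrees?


1/(N*d) = 1/(57*0.56) = 0.031328
BW = 2*arcsin(0.031328) = 3.6 degrees

3.6 degrees


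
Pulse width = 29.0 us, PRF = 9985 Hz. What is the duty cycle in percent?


DC = 29.0e-6 * 9985 * 100 = 28.96%

28.96%


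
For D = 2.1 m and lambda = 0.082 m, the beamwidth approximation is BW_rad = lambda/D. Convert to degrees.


BW_rad = 0.082 / 2.1 = 0.039048
BW_deg = 2.24 degrees

2.24 degrees


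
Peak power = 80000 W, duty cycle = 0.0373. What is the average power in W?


P_avg = 80000 * 0.0373 = 2984.0 W

2984.0 W


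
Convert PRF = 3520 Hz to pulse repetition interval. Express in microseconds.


PRI = 1/3520 = 0.0002840909 s = 284.1 us

284.1 us


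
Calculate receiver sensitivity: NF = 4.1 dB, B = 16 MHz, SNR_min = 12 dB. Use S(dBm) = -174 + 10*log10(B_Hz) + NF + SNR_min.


10*log10(16000000.0) = 72.04
S = -174 + 72.04 + 4.1 + 12 = -85.9 dBm

-85.9 dBm


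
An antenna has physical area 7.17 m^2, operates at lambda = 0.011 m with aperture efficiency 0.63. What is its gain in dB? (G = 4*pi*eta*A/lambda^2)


G_linear = 4*pi*0.63*7.17/0.011^2 = 469120.27
G_dB = 10*log10(469120.27) = 56.7 dB

56.7 dB


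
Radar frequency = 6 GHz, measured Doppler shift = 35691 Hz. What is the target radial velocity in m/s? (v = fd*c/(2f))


v = 35691 * 3e8 / (2 * 6000000000.0) = 892.3 m/s

892.3 m/s


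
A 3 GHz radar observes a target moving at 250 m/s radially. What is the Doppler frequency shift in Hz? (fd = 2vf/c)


fd = 2 * 250 * 3000000000.0 / 3e8 = 5000.0 Hz

5000.0 Hz


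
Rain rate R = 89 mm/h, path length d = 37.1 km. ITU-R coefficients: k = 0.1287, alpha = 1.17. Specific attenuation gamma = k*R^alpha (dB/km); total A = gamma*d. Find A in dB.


gamma = 0.1287 * 89^1.17 = 24.56772 dB/km
A = 24.56772 * 37.1 = 911.46 dB

911.46 dB


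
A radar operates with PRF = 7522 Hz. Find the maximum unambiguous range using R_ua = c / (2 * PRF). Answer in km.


R_ua = 3e8 / (2 * 7522) = 19941.5 m = 19.9 km

19.9 km


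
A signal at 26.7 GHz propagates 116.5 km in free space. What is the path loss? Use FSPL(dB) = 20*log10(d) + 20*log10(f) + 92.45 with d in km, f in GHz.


20*log10(116.5) = 41.33
20*log10(26.7) = 28.53
FSPL = 162.3 dB

162.3 dB


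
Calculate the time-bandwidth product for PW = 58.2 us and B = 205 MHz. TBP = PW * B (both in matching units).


TBP = 58.2 * 205 = 11931.0

11931.0


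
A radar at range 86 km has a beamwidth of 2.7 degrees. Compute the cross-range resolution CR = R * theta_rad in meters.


BW_rad = 0.04712389
CR = 86000 * 0.04712389 = 4052.7 m

4052.7 m


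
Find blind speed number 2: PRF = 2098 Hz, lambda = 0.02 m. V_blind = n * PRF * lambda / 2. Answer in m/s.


V_blind = 2 * 2098 * 0.02 / 2 = 42.0 m/s

42.0 m/s


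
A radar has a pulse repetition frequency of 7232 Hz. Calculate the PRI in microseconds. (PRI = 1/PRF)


PRI = 1/7232 = 0.0001382743 s = 138.3 us

138.3 us


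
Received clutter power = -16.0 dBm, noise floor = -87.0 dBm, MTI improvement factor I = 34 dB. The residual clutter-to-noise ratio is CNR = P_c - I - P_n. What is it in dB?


CNR = -16.0 - 34 - (-87.0) = 37.0 dB

37.0 dB


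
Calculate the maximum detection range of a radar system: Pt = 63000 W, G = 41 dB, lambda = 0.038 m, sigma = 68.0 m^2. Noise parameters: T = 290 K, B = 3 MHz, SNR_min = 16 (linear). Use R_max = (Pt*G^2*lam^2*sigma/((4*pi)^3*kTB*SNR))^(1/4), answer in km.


G_lin = 10^(41/10) = 12589.254118
R^4 = 63000 * 12589.254118^2 * 0.038^2 * 68.0 / ((4*pi)^3 * 1.38e-23 * 290 * 3000000.0 * 16)
R^4 = 2.57199e21 m^4
R_max = (2.57199e21)^(1/4) = 225199.4 m = 225.2 km

225.2 km


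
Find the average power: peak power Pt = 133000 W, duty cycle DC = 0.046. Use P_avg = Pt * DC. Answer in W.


P_avg = 133000 * 0.046 = 6118.0 W

6118.0 W


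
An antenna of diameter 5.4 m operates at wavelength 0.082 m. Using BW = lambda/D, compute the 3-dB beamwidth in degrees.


BW_rad = 0.082 / 5.4 = 0.015185
BW_deg = 0.87 degrees

0.87 degrees


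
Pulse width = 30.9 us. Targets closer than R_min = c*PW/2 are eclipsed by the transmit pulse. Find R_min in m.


R_min = 3e8 * 30.9e-6 / 2 = 4635.0 m

4635.0 m


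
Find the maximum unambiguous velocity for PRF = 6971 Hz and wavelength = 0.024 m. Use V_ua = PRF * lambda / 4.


V_ua = 6971 * 0.024 / 4 = 41.8 m/s

41.8 m/s


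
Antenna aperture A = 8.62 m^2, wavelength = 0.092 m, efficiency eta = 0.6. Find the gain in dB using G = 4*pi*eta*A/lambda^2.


G_linear = 4*pi*0.6*8.62/0.092^2 = 7678.79
G_dB = 10*log10(7678.79) = 38.9 dB

38.9 dB


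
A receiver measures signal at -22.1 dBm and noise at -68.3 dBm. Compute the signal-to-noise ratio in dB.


SNR = -22.1 - (-68.3) = 46.2 dB

46.2 dB


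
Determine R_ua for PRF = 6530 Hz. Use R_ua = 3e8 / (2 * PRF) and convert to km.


R_ua = 3e8 / (2 * 6530) = 22970.9 m = 23.0 km

23.0 km


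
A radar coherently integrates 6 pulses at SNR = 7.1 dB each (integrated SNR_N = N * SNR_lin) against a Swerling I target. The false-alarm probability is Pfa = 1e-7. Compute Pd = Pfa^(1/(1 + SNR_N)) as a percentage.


SNR_lin = 10^(7.1/10) = 5.12861
SNR_N = 6 * 5.12861 = 30.77166
1/(1 + SNR_N) = 1/31.77166 = 0.0314746
Pd = (1e-7)^0.0314746 = 0.60211
Pd = 60.2%

60.2%


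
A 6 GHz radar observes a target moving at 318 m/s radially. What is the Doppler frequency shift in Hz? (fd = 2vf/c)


fd = 2 * 318 * 6000000000.0 / 3e8 = 12720.0 Hz

12720.0 Hz


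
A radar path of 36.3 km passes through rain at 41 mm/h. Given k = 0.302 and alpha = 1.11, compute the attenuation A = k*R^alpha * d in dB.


gamma = 0.302 * 41^1.11 = 18.629321 dB/km
A = 18.629321 * 36.3 = 676.24 dB

676.24 dB


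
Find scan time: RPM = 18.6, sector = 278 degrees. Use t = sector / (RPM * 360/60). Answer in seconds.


t = 278 / (18.6 * 360) * 60 = 2.49 s

2.49 s


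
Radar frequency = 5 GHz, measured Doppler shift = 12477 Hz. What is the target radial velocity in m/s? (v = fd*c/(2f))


v = 12477 * 3e8 / (2 * 5000000000.0) = 374.3 m/s

374.3 m/s


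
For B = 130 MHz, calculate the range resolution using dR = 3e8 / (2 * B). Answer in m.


dR = 3e8 / (2 * 130000000.0) = 1.15 m

1.15 m


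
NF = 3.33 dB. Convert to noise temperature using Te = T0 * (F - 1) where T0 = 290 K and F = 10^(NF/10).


NF_lin = 10^(3.33/10) = 2.152782
Te = 290 * (2.152782 - 1) = 334.3 K

334.3 K


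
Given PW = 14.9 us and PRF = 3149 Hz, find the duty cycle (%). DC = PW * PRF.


DC = 14.9e-6 * 3149 * 100 = 4.69%

4.69%


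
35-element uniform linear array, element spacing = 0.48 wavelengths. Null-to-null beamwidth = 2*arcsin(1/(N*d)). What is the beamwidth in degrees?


1/(N*d) = 1/(35*0.48) = 0.059524
BW = 2*arcsin(0.059524) = 6.8 degrees

6.8 degrees


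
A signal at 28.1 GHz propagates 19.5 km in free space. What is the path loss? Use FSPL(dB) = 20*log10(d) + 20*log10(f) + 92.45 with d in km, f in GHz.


20*log10(19.5) = 25.8
20*log10(28.1) = 28.97
FSPL = 147.2 dB

147.2 dB


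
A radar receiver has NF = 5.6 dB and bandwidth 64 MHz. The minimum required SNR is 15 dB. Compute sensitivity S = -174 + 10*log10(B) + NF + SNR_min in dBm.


10*log10(64000000.0) = 78.06
S = -174 + 78.06 + 5.6 + 15 = -75.3 dBm

-75.3 dBm


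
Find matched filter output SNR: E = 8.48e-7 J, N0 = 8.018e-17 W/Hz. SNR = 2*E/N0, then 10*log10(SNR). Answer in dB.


SNR_lin = 2 * 8.48e-7 / 8.018e-17 = 2.115e10
SNR_dB = 10*log10(2.115e10) = 103.3 dB

103.3 dB


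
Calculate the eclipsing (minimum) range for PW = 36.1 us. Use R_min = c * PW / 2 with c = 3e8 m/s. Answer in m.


R_min = 3e8 * 36.1e-6 / 2 = 5415.0 m

5415.0 m


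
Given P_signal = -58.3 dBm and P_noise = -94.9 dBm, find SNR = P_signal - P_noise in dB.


SNR = -58.3 - (-94.9) = 36.6 dB

36.6 dB


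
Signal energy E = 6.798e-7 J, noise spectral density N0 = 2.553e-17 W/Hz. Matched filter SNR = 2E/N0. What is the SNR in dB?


SNR_lin = 2 * 6.798e-7 / 2.553e-17 = 5.325e10
SNR_dB = 10*log10(5.325e10) = 107.3 dB

107.3 dB


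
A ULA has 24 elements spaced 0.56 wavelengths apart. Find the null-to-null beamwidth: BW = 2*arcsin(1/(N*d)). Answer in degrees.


1/(N*d) = 1/(24*0.56) = 0.074405
BW = 2*arcsin(0.074405) = 8.5 degrees

8.5 degrees


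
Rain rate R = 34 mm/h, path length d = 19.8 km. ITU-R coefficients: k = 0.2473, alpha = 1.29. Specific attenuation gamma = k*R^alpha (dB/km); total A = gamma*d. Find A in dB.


gamma = 0.2473 * 34^1.29 = 23.379322 dB/km
A = 23.379322 * 19.8 = 462.91 dB

462.91 dB


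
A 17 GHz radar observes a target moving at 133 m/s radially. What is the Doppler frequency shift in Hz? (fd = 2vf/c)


fd = 2 * 133 * 17000000000.0 / 3e8 = 15073.3 Hz

15073.3 Hz


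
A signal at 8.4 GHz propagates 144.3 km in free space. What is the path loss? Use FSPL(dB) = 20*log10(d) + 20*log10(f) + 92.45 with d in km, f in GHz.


20*log10(144.3) = 43.19
20*log10(8.4) = 18.49
FSPL = 154.1 dB

154.1 dB


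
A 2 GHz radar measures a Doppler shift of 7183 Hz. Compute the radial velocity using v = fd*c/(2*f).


v = 7183 * 3e8 / (2 * 2000000000.0) = 538.7 m/s

538.7 m/s


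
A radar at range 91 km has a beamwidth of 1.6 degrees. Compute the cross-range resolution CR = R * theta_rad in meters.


BW_rad = 0.027925268
CR = 91000 * 0.027925268 = 2541.2 m

2541.2 m


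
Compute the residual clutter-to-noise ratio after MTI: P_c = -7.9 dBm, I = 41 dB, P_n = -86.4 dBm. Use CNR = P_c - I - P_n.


CNR = -7.9 - 41 - (-86.4) = 37.5 dB

37.5 dB


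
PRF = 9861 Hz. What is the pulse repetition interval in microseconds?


PRI = 1/9861 = 0.0001014096 s = 101.4 us

101.4 us


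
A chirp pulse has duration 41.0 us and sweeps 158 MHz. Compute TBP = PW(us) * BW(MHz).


TBP = 41.0 * 158 = 6478.0

6478.0


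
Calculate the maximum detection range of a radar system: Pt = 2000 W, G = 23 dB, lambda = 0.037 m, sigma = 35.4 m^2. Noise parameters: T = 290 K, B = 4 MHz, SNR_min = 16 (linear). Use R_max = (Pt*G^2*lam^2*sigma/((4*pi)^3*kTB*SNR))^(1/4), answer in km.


G_lin = 10^(23/10) = 199.526231
R^4 = 2000 * 199.526231^2 * 0.037^2 * 35.4 / ((4*pi)^3 * 1.38e-23 * 290 * 4000000.0 * 16)
R^4 = 7.59189e15 m^4
R_max = (7.59189e15)^(1/4) = 9334.4 m = 9.3 km

9.3 km


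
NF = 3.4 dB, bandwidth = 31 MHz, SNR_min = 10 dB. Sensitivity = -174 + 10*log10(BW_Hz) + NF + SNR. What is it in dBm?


10*log10(31000000.0) = 74.91
S = -174 + 74.91 + 3.4 + 10 = -85.7 dBm

-85.7 dBm
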